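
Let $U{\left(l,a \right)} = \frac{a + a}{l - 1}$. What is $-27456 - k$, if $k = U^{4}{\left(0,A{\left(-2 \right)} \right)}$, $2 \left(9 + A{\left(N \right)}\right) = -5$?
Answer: $-307297$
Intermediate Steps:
$A{\left(N \right)} = - \frac{23}{2}$ ($A{\left(N \right)} = -9 + \frac{1}{2} \left(-5\right) = -9 - \frac{5}{2} = - \frac{23}{2}$)
$U{\left(l,a \right)} = \frac{2 a}{-1 + l}$
$k = 279841$ ($k = \left(2 \left(- \frac{23}{2}\right) \frac{1}{-1 + 0}\right)^{4} = \left(2 \left(- \frac{23}{2}\right) \frac{1}{-1}\right)^{4} = \left(2 \left(- \frac{23}{2}\right) \left(-1\right)\right)^{4} = 23^{4} = 279841$)
$-27456 - k = -27456 - 279841 = -307297$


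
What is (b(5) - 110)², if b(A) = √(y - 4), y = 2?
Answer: (110 - I*√2)² ≈ 12098.0 - 311.13*I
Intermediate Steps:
b(A) = I*√2 (b(A) = √(2 - 4) = √(-2) = I*√2)
(b(5) - 110)² = (I*√2 - 110)² = (-110 + I*√2)²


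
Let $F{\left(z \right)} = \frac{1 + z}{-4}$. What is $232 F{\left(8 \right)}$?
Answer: $-522$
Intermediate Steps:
$F{\left(z \right)} = - \frac{1}{4} - \frac{z}{4}$ ($F{\left(z \right)} = \left(1 + z\right) \left(- \frac{1}{4}\right) = - \frac{1}{4} - \frac{z}{4}$)
$232 F{\left(8 \right)} = 232 \left(- \frac{1}{4} - 2\right) = 232 \left(- \frac{9}{4}\right) = -522$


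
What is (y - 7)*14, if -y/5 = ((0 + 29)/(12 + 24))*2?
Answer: -1897/9 ≈ -210.78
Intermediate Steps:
y = -145/18 (y = -5*(0 + 29)/(12 + 24)*2 = -5*29/36*2 = -5*29*(1/36)*2 = -145*2/36 = -5*29/18 = -145/18 ≈ -8.0556)
(y - 7)*14 = (-145/18 - 7)*14 = -271/18*14 = -1897/9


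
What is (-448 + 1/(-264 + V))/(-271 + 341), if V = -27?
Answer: -130369/20370 ≈ -6.4000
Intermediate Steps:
(-448 + 1/(-264 + V))/(-271 + 341) = (-448 + 1/(-264 - 27))/(-271 + 341) = (-448 + 1/(-291))/70 = (-448 - 1/291)*(1/70) = -130369/291*1/70 = -130369/20370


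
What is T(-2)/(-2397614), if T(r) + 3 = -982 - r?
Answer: 983/2397614 ≈ 0.00040999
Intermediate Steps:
T(r) = -985 - r (T(r) = -3 + (-982 - r) = -985 - r)
T(-2)/(-2397614) = (-985 - 1*(-2))/(-2397614) = (-985 + 2)*(-1/2397614) = -983*(-1/2397614) = 983/2397614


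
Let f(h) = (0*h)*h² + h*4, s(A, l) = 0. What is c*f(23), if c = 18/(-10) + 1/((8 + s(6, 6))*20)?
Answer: -6601/40 ≈ -165.02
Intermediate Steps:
f(h) = 4*h (f(h) = 0*h² + 4*h = 0 + 4*h = 4*h)
c = -287/160 (c = 18/(-10) + 1/((8 + 0)*20) = 18*(-⅒) + (1/20)/8 = -9/5 + (⅛)*(1/20) = -9/5 + 1/160 = -287/160 ≈ -1.7938)
c*f(23) = -287*23/40 = -287/160*92 = -6601/40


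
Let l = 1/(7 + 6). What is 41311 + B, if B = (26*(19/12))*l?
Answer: 247885/6 ≈ 41314.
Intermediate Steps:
l = 1/13 ≈ 0.076923
B = 19/6 (B = (26*(19/12))*(1/13) = (247/6)*(1/13) = 19/6 ≈ 3.1667)
41311 + B = 41311 + 19/6 = 247885/6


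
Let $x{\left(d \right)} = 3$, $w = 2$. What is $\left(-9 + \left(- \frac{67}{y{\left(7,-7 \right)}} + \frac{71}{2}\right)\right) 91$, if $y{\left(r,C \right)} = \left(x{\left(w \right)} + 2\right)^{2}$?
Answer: $\frac{108381}{50} \approx 2167.6$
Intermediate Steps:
$y{\left(r,C \right)} = 25$ ($y{\left(r,C \right)} = \left(3 + 2\right)^{2} = 5^{2} = 25$)
$\left(-9 + \left(- \frac{67}{y{\left(7,-7 \right)}} + \frac{71}{2}\right)\right) 91 = \left(-9 + \left(- \frac{67}{25} + \frac{71}{2}\right)\right) 91 = \left(-9 + \frac{1641}{50}\right) 91 = \frac{1191}{50} \cdot 91 = \frac{108381}{50}$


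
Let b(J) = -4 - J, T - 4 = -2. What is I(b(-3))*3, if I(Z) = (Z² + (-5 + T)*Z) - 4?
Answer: 0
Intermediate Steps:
T = 2 (T = 4 - 2 = 2)
I(Z) = -4 + Z² - 3*Z (I(Z) = (Z² + (-5 + 2)*Z) - 4 = (Z² - 3*Z) - 4 = -4 + Z² - 3*Z)
I(b(-3))*3 = (-4 + (-4 - 1*(-3))² - 3*(-4 - 1*(-3)))*3 = (-4 + (-4 + 3)² - 3*(-4 + 3))*3 = (-4 + (-1)² - 3*(-1))*3 = (-4 + 1 + 3)*3 = 0*3 = 0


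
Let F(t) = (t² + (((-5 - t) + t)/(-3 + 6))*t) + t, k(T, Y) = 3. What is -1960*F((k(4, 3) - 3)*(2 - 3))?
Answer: 0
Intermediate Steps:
F(t) = t² - 2*t/3 (F(t) = (t² + (-5/3)*t) + t = (t² + (-5*⅓)*t) + t = (t² - 5*t/3) + t = t² - 2*t/3)
-1960*F((k(4, 3) - 3)*(2 - 3)) = -1960*(3 - 3)*(2 - 3)*(-2 + 3*((3 - 3)*(2 - 3)))/3 = -1960*0*(-1)*(-2 + 3*(0*(-1)))/3 = -1960*0*(-2 + 3*0)/3 = -1960*0*(-2 + 0)/3 = -1960*0*(-2)/3 = -1960*0 = 0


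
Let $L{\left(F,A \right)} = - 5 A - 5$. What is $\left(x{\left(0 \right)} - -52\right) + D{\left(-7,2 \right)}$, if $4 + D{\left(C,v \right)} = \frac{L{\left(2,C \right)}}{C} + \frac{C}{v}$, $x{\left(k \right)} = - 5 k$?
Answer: $\frac{563}{14} \approx 40.214$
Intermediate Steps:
$L{\left(F,A \right)} = -5 - 5 A$
$D{\left(C,v \right)} = -4 + \frac{C}{v} + \frac{-5 - 5 C}{C}$ ($D{\left(C,v \right)} = -4 + \left(\frac{-5 - 5 C}{C} + \frac{C}{v}\right) = -4 + \left(\frac{C}{v} + \frac{-5 - 5 C}{C}\right) = -4 + \frac{C}{v} + \frac{-5 - 5 C}{C}$)
$\left(x{\left(0 \right)} - -52\right) + D{\left(-7,2 \right)} = \left(\left(-5\right) 0 - -52\right) - \left(9 - \frac{5}{7} + \frac{7}{2}\right) = \left(0 + 52\right) - \frac{165}{14} = 52 - \frac{165}{14} = \frac{563}{14}$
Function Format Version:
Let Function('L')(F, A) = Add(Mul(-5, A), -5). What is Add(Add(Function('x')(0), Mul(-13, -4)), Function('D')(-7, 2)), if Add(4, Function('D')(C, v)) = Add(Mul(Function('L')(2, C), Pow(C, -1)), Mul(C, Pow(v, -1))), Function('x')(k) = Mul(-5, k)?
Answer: Rational(563, 14) ≈ 40.214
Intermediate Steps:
Function('L')(F, A) = Add(-5, Mul(-5, A))
Function('D')(C, v) = Add(-4, Mul(C, Pow(v, -1)), Mul(Pow(C, -1), Add(-5, Mul(-5, C)))) (Function('D')(C, v) = Add(-4, Add(Mul(Add(-5, Mul(-5, C)), Pow(C, -1)), Mul(C, Pow(v, -1)))) = Add(-4, Add(Mul(Pow(C, -1), Add(-5, Mul(-5, C))), Mul(C, Pow(v, -1)))) = Add(-4, Add(Mul(C, Pow(v, -1)), Mul(Pow(C, -1), Add(-5, Mul(-5, C))))) = Add(-4, Mul(C, Pow(v, -1)), Mul(Pow(C, -1), Add(-5, Mul(-5, C)))))
Add(Add(Function('x')(0), Mul(-13, -4)), Function('D')(-7, 2)) = Add(Add(Mul(-5, 0), Mul(-13, -4)), Add(-9, Mul(-5, Pow(-7, -1)), Mul(-7, Pow(2, -1)))) = Add(Add(0, 52), Add(-9, Mul(-5, Rational(-1, 7)), Mul(-7, Rational(1, 2)))) = Add(52, Add(-9, Rational(5, 7), Rational(-7, 2))) = Add(52, Rational(-165, 14)) = Rational(563, 14)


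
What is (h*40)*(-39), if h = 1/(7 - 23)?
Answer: 195/2 ≈ 97.500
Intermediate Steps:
h = -1/16 (h = 1/(-16) = -1/16 ≈ -0.062500)
(h*40)*(-39) = -1/16*40*(-39) = -5/2*(-39) = 195/2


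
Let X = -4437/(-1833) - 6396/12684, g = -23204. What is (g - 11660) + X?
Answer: -22514874888/645827 ≈ -34862.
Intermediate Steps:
X = 1237640/645827 (X = -4437*(-1/1833) - 6396*1/12684 = 1479/611 - 533/1057 = 1237640/645827 ≈ 1.9164)
(g - 11660) + X = (-23204 - 11660) + 1237640/645827 = -34864 + 1237640/645827 = -22514874888/645827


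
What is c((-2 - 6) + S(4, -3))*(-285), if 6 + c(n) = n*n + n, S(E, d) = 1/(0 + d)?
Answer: -47120/3 ≈ -15707.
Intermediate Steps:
S(E, d) = 1/d
c(n) = -6 + n + n² (c(n) = -6 + (n*n + n) = -6 + (n² + n) = -6 + (n + n²) = -6 + n + n²)
c((-2 - 6) + S(4, -3))*(-285) = (-6 + ((-2 - 6) + 1/(-3)) + ((-2 - 6) + 1/(-3))²)*(-285) = (-6 + (-8 - ⅓) + (-8 - ⅓)²)*(-285) = (-6 - 25/3 + (-25/3)²)*(-285) = (-6 - 25/3 + 625/9)*(-285) = (496/9)*(-285) = -47120/3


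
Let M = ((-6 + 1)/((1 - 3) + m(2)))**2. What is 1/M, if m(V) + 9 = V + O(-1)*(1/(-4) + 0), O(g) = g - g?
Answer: 81/25 ≈ 3.2400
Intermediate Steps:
O(g) = 0
m(V) = -9 + V (m(V) = -9 + (V + 0*(1/(-4) + 0)) = -9 + (V + 0*(-1/4 + 0)) = -9 + (V + 0*(-1/4)) = -9 + (V + 0) = -9 + V)
M = 25/81 (M = ((-6 + 1)/((1 - 3) + (-9 + 2)))**2 = (-5/(-2 - 7))**2 = (-5/(-9))**2 = (-5*(-1/9))**2 = (5/9)**2 = 25/81 ≈ 0.30864)
1/M = 1/(25/81) = 81/25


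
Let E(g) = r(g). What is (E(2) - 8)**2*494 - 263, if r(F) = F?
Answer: 17521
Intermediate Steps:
E(g) = g
(E(2) - 8)**2*494 - 263 = (2 - 8)**2*494 - 263 = (-6)**2*494 - 263 = 36*494 - 263 = 17784 - 263 = 17521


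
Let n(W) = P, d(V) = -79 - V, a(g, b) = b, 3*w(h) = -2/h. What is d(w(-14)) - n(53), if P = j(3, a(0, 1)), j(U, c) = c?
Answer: -1681/21 ≈ -80.048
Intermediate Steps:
w(h) = -2/(3*h) (w(h) = (-2/h)/3 = -2/(3*h))
P = 1
n(W) = 1
d(w(-14)) - n(53) = (-79 - (-2)/(3*(-14))) - 1*1 = (-79 - (-2)*(-1)/(3*14)) - 1 = (-79 - 1*1/21) - 1 = (-79 - 1/21) - 1 = -1660/21 - 1 = -1681/21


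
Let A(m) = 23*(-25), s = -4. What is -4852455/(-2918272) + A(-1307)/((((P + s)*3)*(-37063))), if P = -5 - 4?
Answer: 7012337040535/4218236690304 ≈ 1.6624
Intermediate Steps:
P = -9
A(m) = -575
-4852455/(-2918272) + A(-1307)/((((P + s)*3)*(-37063))) = -4852455/(-2918272) - 575*(-1/(111189*(-9 - 4))) = -4852455*(-1/2918272) - 575/(-13*3*(-37063)) = 4852455/2918272 - 575/((-39*(-37063))) = 4852455/2918272 - 575/1445457 = 7012337040535/4218236690304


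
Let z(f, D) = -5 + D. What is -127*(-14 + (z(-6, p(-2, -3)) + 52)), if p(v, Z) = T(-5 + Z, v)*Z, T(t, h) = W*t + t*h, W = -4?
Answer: 14097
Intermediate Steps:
T(t, h) = -4*t + h*t (T(t, h) = -4*t + t*h = -4*t + h*t)
p(v, Z) = Z*(-5 + Z)*(-4 + v) (p(v, Z) = ((-5 + Z)*(-4 + v))*Z = Z*(-5 + Z)*(-4 + v))
-127*(-14 + (z(-6, p(-2, -3)) + 52)) = -127*(-14 + ((-5 - 3*(-5 - 3)*(-4 - 2)) + 52)) = -127*(-14 + ((-5 - 3*(-8)*(-6)) + 52)) = -127*(-14 + ((-5 - 144) + 52)) = -127*(-14 + (-149 + 52)) = -127*(-14 - 97) = -127*(-111) = 14097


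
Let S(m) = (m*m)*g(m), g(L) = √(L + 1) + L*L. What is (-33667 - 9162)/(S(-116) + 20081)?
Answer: -7755647364093/32791442035208929 + 576307024*I*√115/32791442035208929 ≈ -0.00023651 + 1.8847e-7*I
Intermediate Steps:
g(L) = L² + √(1 + L) (g(L) = √(1 + L) + L² = L² + √(1 + L))
S(m) = m²*(m² + √(1 + m)) (S(m) = (m*m)*(m² + √(1 + m)) = m²*(m² + √(1 + m)))
(-33667 - 9162)/(S(-116) + 20081) = (-33667 - 9162)/((-116)²*((-116)² + √(1 - 116)) + 20081) = -42829/(13456*(13456 + √(-115)) + 20081) = -42829/(13456*(13456 + I*√115) + 20081) = -42829/((181063936 + 13456*I*√115) + 20081) = -42829/(181084017 + 13456*I*√115)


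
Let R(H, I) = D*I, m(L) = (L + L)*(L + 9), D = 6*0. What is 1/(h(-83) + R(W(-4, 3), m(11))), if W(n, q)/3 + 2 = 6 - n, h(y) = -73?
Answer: -1/73 ≈ -0.013699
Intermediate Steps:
W(n, q) = 12 - 3*n (W(n, q) = -6 + 3*(6 - n) = -6 + (18 - 3*n) = 12 - 3*n)
D = 0
m(L) = 2*L*(9 + L) (m(L) = (2*L)*(9 + L) = 2*L*(9 + L))
R(H, I) = 0 (R(H, I) = 0*I = 0)
1/(h(-83) + R(W(-4, 3), m(11))) = 1/(-73 + 0) = 1/(-73) = -1/73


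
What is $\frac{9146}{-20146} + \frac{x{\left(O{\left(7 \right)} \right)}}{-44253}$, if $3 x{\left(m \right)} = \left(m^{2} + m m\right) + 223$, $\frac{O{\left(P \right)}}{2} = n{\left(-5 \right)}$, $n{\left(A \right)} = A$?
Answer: $- \frac{67929754}{148586823} \approx -0.45717$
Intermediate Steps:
$O{\left(P \right)} = -10$ ($O{\left(P \right)} = 2 \left(-5\right) = -10$)
$x{\left(m \right)} = \frac{223}{3} + \frac{2 m^{2}}{3}$ ($x{\left(m \right)} = \frac{\left(m^{2} + m m\right) + 223}{3} = \frac{\left(m^{2} + m^{2}\right) + 223}{3} = \frac{2 m^{2} + 223}{3} = \frac{223 + 2 m^{2}}{3} = \frac{223}{3} + \frac{2 m^{2}}{3}$)
$\frac{9146}{-20146} + \frac{x{\left(O{\left(7 \right)} \right)}}{-44253} = \frac{9146}{-20146} + \frac{\frac{223}{3} + \frac{2 \left(-10\right)^{2}}{3}}{-44253} = 9146 \left(- \frac{1}{20146}\right) + \left(\frac{223}{3} + \frac{2}{3} \cdot 100\right) \left(- \frac{1}{44253}\right) = - \frac{4573}{10073} + \left(\frac{223}{3} + \frac{200}{3}\right) \left(- \frac{1}{44253}\right) = - \frac{4573}{10073} + 141 \left(- \frac{1}{44253}\right) = - \frac{4573}{10073} - \frac{47}{14751} = - \frac{67929754}{148586823}$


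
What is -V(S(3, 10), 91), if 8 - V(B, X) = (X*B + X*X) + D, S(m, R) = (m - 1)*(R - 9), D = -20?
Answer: 8435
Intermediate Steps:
S(m, R) = (-1 + m)*(-9 + R)
V(B, X) = 28 - X**2 - B*X (V(B, X) = 8 - ((X*B + X*X) - 20) = 8 - ((B*X + X**2) - 20) = 8 - ((X**2 + B*X) - 20) = 8 - (-20 + X**2 + B*X) = 8 + (20 - X**2 - B*X) = 28 - X**2 - B*X)
-V(S(3, 10), 91) = -(28 - 1*91**2 - 1*(9 - 1*10 - 9*3 + 10*3)*91) = -(28 - 1*8281 - 1*(9 - 10 - 27 + 30)*91) = -(28 - 8281 - 1*2*91) = -(28 - 8281 - 182) = -1*(-8435) = 8435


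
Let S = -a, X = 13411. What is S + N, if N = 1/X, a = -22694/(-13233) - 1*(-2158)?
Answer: -383279768555/177467763 ≈ -2159.7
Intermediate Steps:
a = 28579508/13233 (a = -22694*(-1/13233) + 2158 = 22694/13233 + 2158 = 28579508/13233 ≈ 2159.7)
N = 1/13411 ≈ 7.4566e-5
S = -28579508/13233 (S = -1*28579508/13233 = -28579508/13233 ≈ -2159.7)
S + N = -28579508/13233 + 1/13411 = -383279768555/177467763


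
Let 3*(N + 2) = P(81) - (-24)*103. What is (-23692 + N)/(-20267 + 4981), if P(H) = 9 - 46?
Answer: 68647/45858 ≈ 1.4969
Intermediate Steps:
P(H) = -37
N = 2429/3 (N = -2 + (-37 - (-24)*103)/3 = -2 + (-37 - 1*(-2472))/3 = -2 + (-37 + 2472)/3 = -2 + (⅓)*2435 = -2 + 2435/3 = 2429/3 ≈ 809.67)
(-23692 + N)/(-20267 + 4981) = (-23692 + 2429/3)/(-20267 + 4981) = -68647/3/(-15286) = -68647/3*(-1/15286) = 68647/45858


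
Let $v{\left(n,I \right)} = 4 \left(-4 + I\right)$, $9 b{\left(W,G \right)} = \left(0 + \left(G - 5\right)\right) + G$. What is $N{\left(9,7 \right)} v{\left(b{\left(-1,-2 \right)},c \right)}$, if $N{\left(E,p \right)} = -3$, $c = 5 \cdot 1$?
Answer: $-12$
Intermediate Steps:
$b{\left(W,G \right)} = - \frac{5}{9} + \frac{2 G}{9}$ ($b{\left(W,G \right)} = \frac{\left(0 + \left(G - 5\right)\right) + G}{9} = \frac{\left(0 + \left(-5 + G\right)\right) + G}{9} = \frac{\left(-5 + G\right) + G}{9} = \frac{-5 + 2 G}{9} = - \frac{5}{9} + \frac{2 G}{9}$)
$c = 5$
$v{\left(n,I \right)} = -16 + 4 I$
$N{\left(9,7 \right)} v{\left(b{\left(-1,-2 \right)},c \right)} = - 3 \left(-16 + 4 \cdot 5\right) = - 3 \left(-16 + 20\right) = \left(-3\right) 4 = -12$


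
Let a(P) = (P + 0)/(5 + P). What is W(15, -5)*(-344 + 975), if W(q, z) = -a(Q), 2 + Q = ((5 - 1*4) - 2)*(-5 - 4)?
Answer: -4417/12 ≈ -368.08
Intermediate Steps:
Q = 7 (Q = -2 + ((5 - 1*4) - 2)*(-5 - 4) = -2 + ((5 - 4) - 2)*(-9) = -2 + (1 - 2)*(-9) = -2 - 1*(-9) = -2 + 9 = 7)
a(P) = P/(5 + P)
W(q, z) = -7/12 (W(q, z) = -7/(5 + 7) = -7/12)
W(15, -5)*(-344 + 975) = -7*(-344 + 975)/12 = -7/12*631 = -4417/12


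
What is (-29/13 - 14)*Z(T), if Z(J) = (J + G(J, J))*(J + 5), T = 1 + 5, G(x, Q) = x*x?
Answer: -97482/13 ≈ -7498.6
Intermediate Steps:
G(x, Q) = x²
T = 6
Z(J) = (5 + J)*(J + J²) (Z(J) = (J + J²)*(J + 5) = (J + J²)*(5 + J) = (5 + J)*(J + J²))
(-29/13 - 14)*Z(T) = (-29/13 - 14)*(6*(5 + 6² + 6*6)) = (-29*1/13 - 14)*(6*(5 + 36 + 36)) = (-29/13 - 14)*(6*77) = -211/13*462 = -97482/13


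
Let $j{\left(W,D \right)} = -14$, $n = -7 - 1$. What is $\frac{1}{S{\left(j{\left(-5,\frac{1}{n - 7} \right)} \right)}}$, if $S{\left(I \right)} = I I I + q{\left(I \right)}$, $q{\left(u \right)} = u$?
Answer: $- \frac{1}{2758} \approx -0.00036258$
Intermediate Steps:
$n = -8$
$S{\left(I \right)} = I + I^{3}$ ($S{\left(I \right)} = I I I + I = I^{2} I + I = I^{3} + I = I + I^{3}$)
$\frac{1}{S{\left(j{\left(-5,\frac{1}{n - 7} \right)} \right)}} = \frac{1}{-14 + \left(-14\right)^{3}} = \frac{1}{-14 - 2744} = \frac{1}{-2758} = - \frac{1}{2758}$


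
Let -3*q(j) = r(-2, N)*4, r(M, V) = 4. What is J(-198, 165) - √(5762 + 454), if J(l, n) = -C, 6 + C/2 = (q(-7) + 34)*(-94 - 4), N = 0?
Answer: 16892/3 - 2*√1554 ≈ 5551.8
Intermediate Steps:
q(j) = -16/3 (q(j) = -4*4/3 = -⅓*16 = -16/3)
C = -16892/3 (C = -12 + 2*((-16/3 + 34)*(-94 - 4)) = -12 + 2*((86/3)*(-98)) = -12 + 2*(-8428/3) = -12 - 16856/3 = -16892/3 ≈ -5630.7)
J(l, n) = 16892/3 (J(l, n) = -1*(-16892/3) = 16892/3)
J(-198, 165) - √(5762 + 454) = 16892/3 - √(5762 + 454) = 16892/3 - √6216 = 16892/3 - 2*√1554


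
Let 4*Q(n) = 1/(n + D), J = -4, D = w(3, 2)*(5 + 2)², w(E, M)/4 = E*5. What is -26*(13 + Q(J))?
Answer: -1984749/5872 ≈ -338.00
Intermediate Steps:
w(E, M) = 20*E (w(E, M) = 4*(E*5) = 4*(5*E) = 20*E)
D = 2940 (D = (20*3)*(5 + 2)² = 60*7² = 60*49 = 2940)
Q(n) = 1/(4*(2940 + n)) (Q(n) = 1/(4*(n + 2940)) = 1/(4*(2940 + n)))
-26*(13 + Q(J)) = -26*(13 + 1/(4*(2940 - 4))) = -26*(13 + (¼)/2936) = -26*(13 + (¼)*(1/2936)) = -26*(13 + 1/11744) = -26*152673/11744 = -1984749/5872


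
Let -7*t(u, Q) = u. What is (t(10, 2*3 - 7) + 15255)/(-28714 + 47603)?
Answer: 106775/132223 ≈ 0.80754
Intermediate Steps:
t(u, Q) = -u/7
(t(10, 2*3 - 7) + 15255)/(-28714 + 47603) = (-⅐*10 + 15255)/(-28714 + 47603) = (-10/7 + 15255)/18889 = (106775/7)*(1/18889) = 106775/132223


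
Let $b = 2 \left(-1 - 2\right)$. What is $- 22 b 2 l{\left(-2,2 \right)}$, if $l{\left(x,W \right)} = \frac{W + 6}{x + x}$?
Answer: $-528$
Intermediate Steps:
$l{\left(x,W \right)} = \frac{6 + W}{2 x}$
$b = -6$ ($b = 2 \left(-3\right) = -6$)
$- 22 b 2 l{\left(-2,2 \right)} = - 22 \left(\left(-6\right) 2\right) \frac{6 + 2}{2 \left(-2\right)} = \left(-22\right) \left(-12\right) \frac{1}{2} \left(- \frac{1}{2}\right) 8 = 264 \left(-2\right) = -528$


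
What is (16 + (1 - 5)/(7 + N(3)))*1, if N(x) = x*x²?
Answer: 270/17 ≈ 15.882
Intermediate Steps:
N(x) = x³
(16 + (1 - 5)/(7 + N(3)))*1 = (16 + (1 - 5)/(7 + 3³))*1 = (16 - 4/(7 + 27))*1 = (16 - 4/34)*1 = (16 - 4*1/34)*1 = (16 - 2/17)*1 = (270/17)*1 = 270/17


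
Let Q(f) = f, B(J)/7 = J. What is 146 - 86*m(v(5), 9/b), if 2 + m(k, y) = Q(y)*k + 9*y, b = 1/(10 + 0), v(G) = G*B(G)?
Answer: -1423842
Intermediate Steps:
B(J) = 7*J
v(G) = 7*G² (v(G) = G*(7*G) = 7*G²)
b = ⅒ (b = 1/10 = ⅒ ≈ 0.10000)
m(k, y) = -2 + 9*y + k*y (m(k, y) = -2 + (y*k + 9*y) = -2 + (k*y + 9*y) = -2 + (9*y + k*y) = -2 + 9*y + k*y)
146 - 86*m(v(5), 9/b) = 146 - 86*(-2 + 9*(9/(⅒)) + (7*5²)*(9/(⅒))) = 146 - 86*(-2 + 9*(9*10) + (7*25)*(9*10)) = 146 - 86*(-2 + 9*90 + 175*90) = 146 - 86*(-2 + 810 + 15750) = 146 - 86*16558 = 146 - 1423988 = -1423842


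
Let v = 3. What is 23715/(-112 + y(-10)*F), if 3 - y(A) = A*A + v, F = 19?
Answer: -23715/2012 ≈ -11.787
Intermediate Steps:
y(A) = -A² (y(A) = 3 - (A*A + 3) = 3 - (A² + 3) = 3 - (3 + A²) = 3 + (-3 - A²) = -A²)
23715/(-112 + y(-10)*F) = 23715/(-112 - 1*(-10)²*19) = 23715/(-112 - 1*100*19) = 23715/(-112 - 100*19) = 23715/(-112 - 1900) = 23715/(-2012) = 23715*(-1/2012) = -23715/2012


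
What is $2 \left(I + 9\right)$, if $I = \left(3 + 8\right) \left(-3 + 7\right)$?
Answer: $106$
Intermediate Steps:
$I = 44$ ($I = 11 \cdot 4 = 44$)
$2 \left(I + 9\right) = 2 \left(44 + 9\right) = 2 \cdot 53 = 106$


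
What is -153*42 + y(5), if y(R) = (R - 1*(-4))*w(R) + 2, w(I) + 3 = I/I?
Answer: -6442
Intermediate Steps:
w(I) = -2 (w(I) = -3 + I/I = -3 + 1 = -2)
y(R) = -6 - 2*R (y(R) = (R - 1*(-4))*(-2) + 2 = (R + 4)*(-2) + 2 = (4 + R)*(-2) + 2 = (-8 - 2*R) + 2 = -6 - 2*R)
-153*42 + y(5) = -153*42 + (-6 - 2*5) = -6426 + (-6 - 10) = -6426 - 16 = -6442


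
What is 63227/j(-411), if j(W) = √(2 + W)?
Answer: -63227*I*√409/409 ≈ -3126.4*I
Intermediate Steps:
63227/j(-411) = 63227/(√(2 - 411)) = 63227/(√(-409)) = 63227/((I*√409)) = 63227*(-I*√409/409) = -63227*I*√409/409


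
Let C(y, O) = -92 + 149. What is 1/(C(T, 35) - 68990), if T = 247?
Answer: -1/68933 ≈ -1.4507e-5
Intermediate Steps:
C(y, O) = 57
1/(C(T, 35) - 68990) = 1/(57 - 68990) = 1/(-68933) = -1/68933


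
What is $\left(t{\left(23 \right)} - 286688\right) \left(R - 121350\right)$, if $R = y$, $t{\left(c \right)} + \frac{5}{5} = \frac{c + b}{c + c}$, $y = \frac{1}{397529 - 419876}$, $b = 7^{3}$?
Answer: $\frac{5960251252751488}{171327} \approx 3.4789 \cdot 10^{10}$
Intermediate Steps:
$b = 343$
$y = - \frac{1}{22347}$ ($y = \frac{1}{-22347} = - \frac{1}{22347} \approx -4.4749 \cdot 10^{-5}$)
$t{\left(c \right)} = -1 + \frac{343 + c}{2 c}$ ($t{\left(c \right)} = -1 + \frac{c + 343}{c + c} = -1 + \frac{343 + c}{2 c}$)
$R = - \frac{1}{22347} \approx -4.4749 \cdot 10^{-5}$
$\left(t{\left(23 \right)} - 286688\right) \left(R - 121350\right) = \left(\frac{343 - 23}{2 \cdot 23} - 286688\right) \left(- \frac{1}{22347} - 121350\right) = \left(\frac{1}{2} \cdot \frac{1}{23} \left(343 - 23\right) - 286688\right) \left(- \frac{2711808451}{22347}\right) = \left(\frac{1}{2} \cdot \frac{1}{23} \cdot 320 - 286688\right) \left(- \frac{2711808451}{22347}\right) = \left(\frac{160}{23} - 286688\right) \left(- \frac{2711808451}{22347}\right) = \left(- \frac{6593664}{23}\right) \left(- \frac{2711808451}{22347}\right) = \frac{5960251252751488}{171327}$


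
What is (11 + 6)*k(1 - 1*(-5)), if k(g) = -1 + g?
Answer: 85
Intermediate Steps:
(11 + 6)*k(1 - 1*(-5)) = (11 + 6)*(-1 + (1 - 1*(-5))) = 17*(-1 + (1 + 5)) = 17*(-1 + 6) = 17*5 = 85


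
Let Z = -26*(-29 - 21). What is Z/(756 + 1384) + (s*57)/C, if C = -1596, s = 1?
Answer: 1713/2996 ≈ 0.57176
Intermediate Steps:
Z = 1300 (Z = -26*(-50) = 1300)
Z/(756 + 1384) + (s*57)/C = 1300/(756 + 1384) + (1*57)/(-1596) = 1300/2140 + 57*(-1/1596) = 1300*(1/2140) - 1/28 = 65/107 - 1/28 = 1713/2996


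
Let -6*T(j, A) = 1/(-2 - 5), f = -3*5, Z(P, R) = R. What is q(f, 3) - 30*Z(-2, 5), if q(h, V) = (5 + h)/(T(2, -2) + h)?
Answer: -93930/629 ≈ -149.33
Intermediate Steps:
f = -15
T(j, A) = 1/42 (T(j, A) = -1/(6*(-2 - 5)) = -1/6/(-7) = -1/6*(-1/7) = 1/42)
q(h, V) = (5 + h)/(1/42 + h)
q(f, 3) - 30*Z(-2, 5) = 42*(5 - 15)/(1 + 42*(-15)) - 30*5 = 42*(-10)/(1 - 630) - 150 = 42*(-10)/(-629) - 150 = 42*(-1/629)*(-10) - 150 = 420/629 - 150 = -93930/629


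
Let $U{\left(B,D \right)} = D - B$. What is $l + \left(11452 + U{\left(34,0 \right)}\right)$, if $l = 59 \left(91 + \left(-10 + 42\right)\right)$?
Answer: $18675$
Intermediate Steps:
$l = 7257$ ($l = 59 \left(91 + 32\right) = 59 \cdot 123 = 7257$)
$l + \left(11452 + U{\left(34,0 \right)}\right) = 7257 + \left(11452 + \left(0 - 34\right)\right) = 7257 + \left(11452 - 34\right) = 7257 + 11418 = 18675$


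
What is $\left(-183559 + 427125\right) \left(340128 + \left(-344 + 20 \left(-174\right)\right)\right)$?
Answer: $81912220064$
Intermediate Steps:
$\left(-183559 + 427125\right) \left(340128 + \left(-344 + 20 \left(-174\right)\right)\right) = 243566 \left(340128 - 3824\right) = 243566 \cdot 336304 = 81912220064$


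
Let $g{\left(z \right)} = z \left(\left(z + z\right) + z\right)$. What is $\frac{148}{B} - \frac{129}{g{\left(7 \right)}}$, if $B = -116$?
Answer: $- \frac{3060}{1421} \approx -2.1534$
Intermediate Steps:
$g{\left(z \right)} = 3 z^{2}$ ($g{\left(z \right)} = z \left(2 z + z\right) = z 3 z = 3 z^{2}$)
$\frac{148}{B} - \frac{129}{g{\left(7 \right)}} = \frac{148}{-116} - \frac{129}{3 \cdot 7^{2}} = 148 \left(- \frac{1}{116}\right) - \frac{129}{3 \cdot 49} = - \frac{37}{29} - \frac{129}{147} = - \frac{37}{29} - \frac{43}{49} = - \frac{3060}{1421}$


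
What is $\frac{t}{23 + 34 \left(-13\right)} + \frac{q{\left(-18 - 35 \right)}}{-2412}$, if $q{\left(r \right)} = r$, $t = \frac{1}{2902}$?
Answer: $\frac{32221151}{1466421228} \approx 0.021973$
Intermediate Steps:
$t = \frac{1}{2902} \approx 0.00034459$
$\frac{t}{23 + 34 \left(-13\right)} + \frac{q{\left(-18 - 35 \right)}}{-2412} = \frac{1}{2902 \left(23 + 34 \left(-13\right)\right)} + \frac{-18 - 35}{-2412} = \frac{1}{2902 \left(23 - 442\right)} - - \frac{53}{2412} = \frac{1}{2902 \left(-419\right)} + \frac{53}{2412} = \frac{1}{2902} \left(- \frac{1}{419}\right) + \frac{53}{2412} = - \frac{1}{1215938} + \frac{53}{2412} = \frac{32221151}{1466421228}$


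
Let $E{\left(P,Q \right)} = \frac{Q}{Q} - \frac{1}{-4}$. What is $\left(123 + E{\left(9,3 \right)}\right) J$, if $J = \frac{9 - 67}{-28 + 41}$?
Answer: $- \frac{14413}{26} \approx -554.35$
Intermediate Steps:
$J = - \frac{58}{13} \approx -4.4615$
$E{\left(P,Q \right)} = \frac{5}{4}$ ($E{\left(P,Q \right)} = 1 - - \frac{1}{4} = 1 + \frac{1}{4} = \frac{5}{4}$)
$\left(123 + E{\left(9,3 \right)}\right) J = \left(123 + \frac{5}{4}\right) \left(- \frac{58}{13}\right) = \frac{497}{4} \left(- \frac{58}{13}\right) = - \frac{14413}{26}$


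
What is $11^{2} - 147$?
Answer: $-26$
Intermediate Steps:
$11^{2} - 147 = 121 - 147 = -26$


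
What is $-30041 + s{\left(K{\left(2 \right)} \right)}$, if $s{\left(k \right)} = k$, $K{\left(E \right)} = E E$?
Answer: $-30037$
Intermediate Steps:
$K{\left(E \right)} = E^{2}$
$-30041 + s{\left(K{\left(2 \right)} \right)} = -30041 + 2^{2} = -30041 + 4 = -30037$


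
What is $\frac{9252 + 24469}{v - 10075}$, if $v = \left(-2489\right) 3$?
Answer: $- \frac{33721}{17542} \approx -1.9223$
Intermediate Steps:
$v = -7467$
$\frac{9252 + 24469}{v - 10075} = \frac{9252 + 24469}{-7467 - 10075} = \frac{33721}{-17542} = 33721 \left(- \frac{1}{17542}\right) = - \frac{33721}{17542}$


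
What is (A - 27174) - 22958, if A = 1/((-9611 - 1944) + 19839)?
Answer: -415293487/8284 ≈ -50132.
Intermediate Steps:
A = 1/8284 (A = 1/(-11555 + 19839) = 1/8284 ≈ 0.00012071)
(A - 27174) - 22958 = (1/8284 - 27174) - 22958 = -225109415/8284 - 22958 = -415293487/8284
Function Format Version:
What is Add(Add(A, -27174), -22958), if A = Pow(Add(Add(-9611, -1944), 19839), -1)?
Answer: Rational(-415293487, 8284) ≈ -50132.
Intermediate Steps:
A = Rational(1, 8284) (A = Pow(Add(-11555, 19839), -1) = Pow(8284, -1) = Rational(1, 8284) ≈ 0.00012071)
Add(Add(A, -27174), -22958) = Add(Add(Rational(1, 8284), -27174), -22958) = Add(Rational(-225109415, 8284), -22958) = Rational(-415293487, 8284)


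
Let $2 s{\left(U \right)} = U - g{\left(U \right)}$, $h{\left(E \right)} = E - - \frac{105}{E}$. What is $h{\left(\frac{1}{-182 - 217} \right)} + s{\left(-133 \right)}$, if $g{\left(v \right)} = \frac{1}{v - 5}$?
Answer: $- \frac{1540322701}{36708} \approx -41962.0$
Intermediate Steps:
$g{\left(v \right)} = \frac{1}{-5 + v}$
$h{\left(E \right)} = E + \frac{105}{E}$
$s{\left(U \right)} = \frac{U}{2} - \frac{1}{2 \left(-5 + U\right)}$ ($s{\left(U \right)} = \frac{U - \frac{1}{-5 + U}}{2} = \frac{U}{2} - \frac{1}{2 \left(-5 + U\right)}$)
$h{\left(\frac{1}{-182 - 217} \right)} + s{\left(-133 \right)} = \left(\frac{1}{-182 - 217} + \frac{105}{\frac{1}{-182 - 217}}\right) + \frac{-1 - 133 \left(-5 - 133\right)}{2 \left(-5 - 133\right)} = \left(\frac{1}{-399} + \frac{105}{\frac{1}{-399}}\right) + \frac{-1 - -18354}{2 \left(-138\right)} = \left(- \frac{1}{399} + \frac{105}{- \frac{1}{399}}\right) + \frac{1}{2} \left(- \frac{1}{138}\right) \left(-1 + 18354\right) = \left(- \frac{1}{399} + 105 \left(-399\right)\right) + \frac{1}{2} \left(- \frac{1}{138}\right) 18353 = \left(- \frac{1}{399} - 41895\right) - \frac{18353}{276} = - \frac{16716106}{399} - \frac{18353}{276} = - \frac{1540322701}{36708}$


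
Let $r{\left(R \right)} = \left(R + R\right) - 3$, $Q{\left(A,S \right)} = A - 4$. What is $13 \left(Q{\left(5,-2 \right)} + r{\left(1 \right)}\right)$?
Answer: $0$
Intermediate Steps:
$Q{\left(A,S \right)} = -4 + A$ ($Q{\left(A,S \right)} = A - 4 = -4 + A$)
$r{\left(R \right)} = -3 + 2 R$ ($r{\left(R \right)} = 2 R - 3 = -3 + 2 R$)
$13 \left(Q{\left(5,-2 \right)} + r{\left(1 \right)}\right) = 13 \left(\left(-4 + 5\right) + \left(-3 + 2 \cdot 1\right)\right) = 13 \left(1 + \left(-3 + 2\right)\right) = 13 \left(1 - 1\right) = 13 \cdot 0 = 0$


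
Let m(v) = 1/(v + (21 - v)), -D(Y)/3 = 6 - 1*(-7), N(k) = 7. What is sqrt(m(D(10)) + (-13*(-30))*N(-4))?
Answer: sqrt(1203951)/21 ≈ 52.250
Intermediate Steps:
D(Y) = -39 (D(Y) = -3*(6 - 1*(-7)) = -3*(6 + 7) = -3*13 = -39)
m(v) = 1/21
sqrt(m(D(10)) + (-13*(-30))*N(-4)) = sqrt(1/21 - 13*(-30)*7) = sqrt(1/21 + 390*7) = sqrt(1/21 + 2730) = sqrt(57331/21) = sqrt(1203951)/21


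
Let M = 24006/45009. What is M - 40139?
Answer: -602197415/15003 ≈ -40138.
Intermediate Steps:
M = 8002/15003 (M = 24006*(1/45009) = 8002/15003 ≈ 0.53336)
M - 40139 = 8002/15003 - 40139 = -602197415/15003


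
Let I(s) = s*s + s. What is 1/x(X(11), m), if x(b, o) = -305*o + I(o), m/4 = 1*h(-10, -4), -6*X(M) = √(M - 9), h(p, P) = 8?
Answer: -1/8704 ≈ -0.00011489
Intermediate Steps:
X(M) = -√(-9 + M)/6 (X(M) = -√(M - 9)/6 = -√(-9 + M)/6)
I(s) = s + s² (I(s) = s² + s = s + s²)
m = 32 (m = 4*(1*8) = 4*8 = 32)
x(b, o) = -305*o + o*(1 + o)
1/x(X(11), m) = 1/(32*(-304 + 32)) = 1/(32*(-272)) = 1/(-8704) = -1/8704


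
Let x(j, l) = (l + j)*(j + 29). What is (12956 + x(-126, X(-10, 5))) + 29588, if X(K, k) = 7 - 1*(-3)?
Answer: 53796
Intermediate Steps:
X(K, k) = 10 (X(K, k) = 7 + 3 = 10)
x(j, l) = (29 + j)*(j + l) (x(j, l) = (j + l)*(29 + j) = (29 + j)*(j + l))
(12956 + x(-126, X(-10, 5))) + 29588 = (12956 + ((-126)**2 + 29*(-126) + 29*10 - 126*10)) + 29588 = (12956 + (15876 - 3654 + 290 - 1260)) + 29588 = (12956 + 11252) + 29588 = 24208 + 29588 = 53796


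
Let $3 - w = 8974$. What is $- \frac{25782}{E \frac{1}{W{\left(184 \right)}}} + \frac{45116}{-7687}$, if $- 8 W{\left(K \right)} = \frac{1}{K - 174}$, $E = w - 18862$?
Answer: $- \frac{50327638237}{8558090840} \approx -5.8807$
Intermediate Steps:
$w = -8971$ ($w = 3 - 8974 = -8971$)
$E = -27833$ ($E = -8971 - 18862 = -27833$)
$W{\left(K \right)} = - \frac{1}{8 \left(-174 + K\right)}$ ($W{\left(K \right)} = - \frac{1}{8 \left(K - 174\right)} = - \frac{1}{8 \left(-174 + K\right)}$)
$- \frac{25782}{E \frac{1}{W{\left(184 \right)}}} + \frac{45116}{-7687} = - \frac{25782}{\left(-27833\right) \frac{1}{\left(-1\right) \frac{1}{-1392 + 8 \cdot 184}}} + \frac{45116}{-7687} = - \frac{25782}{\left(-27833\right) \frac{1}{\left(-1\right) \frac{1}{-1392 + 1472}}} + 45116 \left(- \frac{1}{7687}\right) = - \frac{25782}{\left(-27833\right) \frac{1}{\left(-1\right) \frac{1}{80}}} - \frac{45116}{7687} = - \frac{25782}{\left(-27833\right) \frac{1}{- \frac{1}{80}}} - \frac{45116}{7687} = - \frac{25782}{\left(-27833\right) \left(-80\right)} - \frac{45116}{7687} = - \frac{25782}{2226640} - \frac{45116}{7687} = \left(-25782\right) \frac{1}{2226640} - \frac{45116}{7687} = - \frac{12891}{1113320} - \frac{45116}{7687} = - \frac{50327638237}{8558090840}$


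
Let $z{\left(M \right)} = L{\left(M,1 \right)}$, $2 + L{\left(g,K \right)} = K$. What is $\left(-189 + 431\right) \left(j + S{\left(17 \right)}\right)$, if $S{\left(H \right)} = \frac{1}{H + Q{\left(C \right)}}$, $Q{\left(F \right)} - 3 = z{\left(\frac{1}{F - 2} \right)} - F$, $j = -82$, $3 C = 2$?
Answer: $- \frac{99154}{5} \approx -19831.0$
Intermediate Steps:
$C = \frac{2}{3}$ ($C = \frac{1}{3} \cdot 2 = \frac{2}{3} \approx 0.66667$)
$L{\left(g,K \right)} = -2 + K$
$z{\left(M \right)} = -1$ ($z{\left(M \right)} = -2 + 1 = -1$)
$Q{\left(F \right)} = 2 - F$ ($Q{\left(F \right)} = 3 - \left(1 + F\right) = 2 - F$)
$S{\left(H \right)} = \frac{1}{\frac{4}{3} + H}$ ($S{\left(H \right)} = \frac{1}{H + \left(2 - \frac{2}{3}\right)} = \frac{1}{H + \frac{4}{3}} = \frac{1}{\frac{4}{3} + H}$)
$\left(-189 + 431\right) \left(j + S{\left(17 \right)}\right) = \left(-189 + 431\right) \left(-82 + \frac{3}{4 + 3 \cdot 17}\right) = 242 \left(-82 + \frac{3}{4 + 51}\right) = 242 \left(-82 + \frac{3}{55}\right) = 242 \left(- \frac{4507}{55}\right) = - \frac{99154}{5}$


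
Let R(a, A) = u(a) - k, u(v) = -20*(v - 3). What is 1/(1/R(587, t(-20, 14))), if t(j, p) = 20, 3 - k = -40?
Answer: -11723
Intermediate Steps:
k = 43 (k = 3 - 1*(-40) = 3 + 40 = 43)
u(v) = 60 - 20*v (u(v) = -20*(-3 + v) = 60 - 20*v)
R(a, A) = 17 - 20*a (R(a, A) = (60 - 20*a) - 1*43 = (60 - 20*a) - 43 = 17 - 20*a)
1/(1/R(587, t(-20, 14))) = 1/(1/(17 - 20*587)) = 1/(1/(17 - 11740)) = 1/(1/(-11723)) = 1/(-1/11723) = -11723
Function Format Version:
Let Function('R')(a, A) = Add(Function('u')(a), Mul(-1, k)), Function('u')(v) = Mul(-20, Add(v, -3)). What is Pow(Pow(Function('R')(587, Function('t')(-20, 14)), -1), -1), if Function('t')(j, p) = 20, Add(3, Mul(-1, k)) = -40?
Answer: -11723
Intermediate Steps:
k = 43 (k = Add(3, Mul(-1, -40)) = Add(3, 40) = 43)
Function('u')(v) = Add(60, Mul(-20, v)) (Function('u')(v) = Mul(-20, Add(-3, v)) = Add(60, Mul(-20, v)))
Function('R')(a, A) = Add(17, Mul(-20, a)) (Function('R')(a, A) = Add(Add(60, Mul(-20, a)), Mul(-1, 43)) = Add(Add(60, Mul(-20, a)), -43) = Add(17, Mul(-20, a)))
Pow(Pow(Function('R')(587, Function('t')(-20, 14)), -1), -1) = Pow(Pow(Add(17, Mul(-20, 587)), -1), -1) = Pow(Pow(Add(17, -11740), -1), -1) = Pow(Pow(-11723, -1), -1) = Pow(Rational(-1, 11723), -1) = -11723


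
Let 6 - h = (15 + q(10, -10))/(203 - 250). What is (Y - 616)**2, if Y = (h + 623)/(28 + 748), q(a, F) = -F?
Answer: 31464145522681/83137924 ≈ 3.7846e+5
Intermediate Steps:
h = 307/47 (h = 6 - (15 - 1*(-10))/(203 - 250) = 6 - (15 + 10)/(-47) = 6 - 25*(-1)/47 = 6 - 1*(-25/47) = 6 + 25/47 = 307/47 ≈ 6.5319)
Y = 7397/9118 (Y = (307/47 + 623)/(28 + 748) = (29588/47)/776 = (29588/47)*(1/776) = 7397/9118 ≈ 0.81125)
(Y - 616)**2 = (7397/9118 - 616)**2 = (-5609291/9118)**2 = 31464145522681/83137924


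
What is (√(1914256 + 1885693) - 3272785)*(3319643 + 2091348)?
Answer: -17709010179935 + 5410991*√3799949 ≈ -1.7698e+13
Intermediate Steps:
(√(1914256 + 1885693) - 3272785)*(3319643 + 2091348) = (√3799949 - 3272785)*5410991 = (-3272785 + √3799949)*5410991 = -17709010179935 + 5410991*√3799949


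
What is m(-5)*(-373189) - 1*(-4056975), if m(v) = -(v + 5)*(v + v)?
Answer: 4056975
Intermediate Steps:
m(v) = -2*v*(5 + v) (m(v) = -(5 + v)*2*v = -2*v*(5 + v))
m(-5)*(-373189) - 1*(-4056975) = -2*(-5)*(5 - 5)*(-373189) - 1*(-4056975) = -2*(-5)*0*(-373189) + 4056975 = 0*(-373189) + 4056975 = 0 + 4056975 = 4056975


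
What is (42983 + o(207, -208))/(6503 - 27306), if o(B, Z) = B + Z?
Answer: -42982/20803 ≈ -2.0661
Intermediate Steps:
(42983 + o(207, -208))/(6503 - 27306) = (42983 + (207 - 208))/(6503 - 27306) = (42983 - 1)/(-20803) = 42982*(-1/20803) = -42982/20803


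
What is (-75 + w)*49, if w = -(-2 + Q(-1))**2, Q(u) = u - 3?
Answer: -5439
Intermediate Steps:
Q(u) = -3 + u
w = -36 (w = -(-2 + (-3 - 1))**2 = -(-2 - 4)**2 = -1*(-6)**2 = -1*36 = -36)
(-75 + w)*49 = (-75 - 36)*49 = -111*49 = -5439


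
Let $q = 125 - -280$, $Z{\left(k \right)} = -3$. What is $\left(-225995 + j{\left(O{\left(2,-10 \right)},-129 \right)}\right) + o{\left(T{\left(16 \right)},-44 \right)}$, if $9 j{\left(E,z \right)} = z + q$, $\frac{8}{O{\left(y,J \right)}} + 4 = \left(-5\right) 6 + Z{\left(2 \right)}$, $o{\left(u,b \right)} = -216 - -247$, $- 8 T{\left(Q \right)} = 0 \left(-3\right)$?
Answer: $- \frac{677800}{3} \approx -2.2593 \cdot 10^{5}$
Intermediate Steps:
$T{\left(Q \right)} = 0$ ($T{\left(Q \right)} = - \frac{0 \left(-3\right)}{8} = \left(- \frac{1}{8}\right) 0 = 0$)
$o{\left(u,b \right)} = 31$ ($o{\left(u,b \right)} = -216 + 247 = 31$)
$O{\left(y,J \right)} = - \frac{8}{37}$ ($O{\left(y,J \right)} = \frac{8}{-4 - 33} = \frac{8}{-37} = 8 \left(- \frac{1}{37}\right) = - \frac{8}{37}$)
$q = 405$ ($q = 125 + 280 = 405$)
$j{\left(E,z \right)} = 45 + \frac{z}{9}$ ($j{\left(E,z \right)} = \frac{z + 405}{9} = \frac{405 + z}{9} = 45 + \frac{z}{9}$)
$\left(-225995 + j{\left(O{\left(2,-10 \right)},-129 \right)}\right) + o{\left(T{\left(16 \right)},-44 \right)} = \left(-225995 + \left(45 + \frac{1}{9} \left(-129\right)\right)\right) + 31 = \left(-225995 + \left(45 - \frac{43}{3}\right)\right) + 31 = \left(-225995 + \frac{92}{3}\right) + 31 = - \frac{677893}{3} + 31 = - \frac{677800}{3}$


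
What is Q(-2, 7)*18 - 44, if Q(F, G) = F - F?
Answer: -44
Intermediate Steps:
Q(F, G) = 0
Q(-2, 7)*18 - 44 = 0*18 - 44 = 0 - 44 = -44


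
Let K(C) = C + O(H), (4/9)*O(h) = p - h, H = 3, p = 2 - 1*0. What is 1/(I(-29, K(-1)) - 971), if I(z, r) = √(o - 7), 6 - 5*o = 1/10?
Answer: -48550/47142341 - 5*I*√582/47142341 ≈ -0.0010299 - 2.5587e-6*I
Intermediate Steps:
p = 2 (p = 2 + 0 = 2)
O(h) = 9/2 - 9*h/4 (O(h) = 9*(2 - h)/4 = 9/2 - 9*h/4)
o = 59/50 (o = 6/5 - ⅕/10 = 6/5 - ⅕*⅒ = 6/5 - 1/50 = 59/50 ≈ 1.1800)
K(C) = -9/4 + C (K(C) = C + (9/2 - 9/4*3) = C + (9/2 - 27/4) = C - 9/4 = -9/4 + C)
I(z, r) = I*√582/10 (I(z, r) = √(59/50 - 7) = √(-291/50) = I*√582/10)
1/(I(-29, K(-1)) - 971) = 1/(I*√582/10 - 971) = 1/(-971 + I*√582/10)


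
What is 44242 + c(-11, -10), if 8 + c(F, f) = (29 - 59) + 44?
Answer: 44248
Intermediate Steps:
c(F, f) = 6 (c(F, f) = -8 + ((29 - 59) + 44) = -8 + (-30 + 44) = -8 + 14 = 6)
44242 + c(-11, -10) = 44242 + 6 = 44248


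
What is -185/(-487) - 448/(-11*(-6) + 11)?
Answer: -29133/5357 ≈ -5.4383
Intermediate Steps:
-185/(-487) - 448/(-11*(-6) + 11) = -185*(-1/487) - 448/(66 + 11) = 185/487 - 448/77 = 185/487 - 448*1/77 = 185/487 - 64/11 = -29133/5357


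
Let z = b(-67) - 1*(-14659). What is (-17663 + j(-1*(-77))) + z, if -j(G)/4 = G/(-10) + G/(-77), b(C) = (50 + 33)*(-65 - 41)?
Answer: -58836/5 ≈ -11767.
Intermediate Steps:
b(C) = -8798 (b(C) = 83*(-106) = -8798)
z = 5861 (z = -8798 - 1*(-14659) = -8798 + 14659 = 5861)
j(G) = 174*G/385 (j(G) = -4*(G/(-10) + G/(-77)) = -4*(G*(-⅒) + G*(-1/77)) = -4*(-G/10 - G/77) = -(-174)*G/385 = 174*G/385)
(-17663 + j(-1*(-77))) + z = (-17663 + 174*(-1*(-77))/385) + 5861 = (-17663 + (174/385)*77) + 5861 = (-17663 + 174/5) + 5861 = -88141/5 + 5861 = -58836/5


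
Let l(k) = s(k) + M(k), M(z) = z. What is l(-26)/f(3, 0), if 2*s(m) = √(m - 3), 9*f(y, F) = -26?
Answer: 9 - 9*I*√29/52 ≈ 9.0 - 0.93205*I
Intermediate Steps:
f(y, F) = -26/9 (f(y, F) = (⅑)*(-26) = -26/9)
s(m) = √(-3 + m)/2 (s(m) = √(m - 3)/2 = √(-3 + m)/2)
l(k) = k + √(-3 + k)/2 (l(k) = √(-3 + k)/2 + k = k + √(-3 + k)/2)
l(-26)/f(3, 0) = (-26 + √(-3 - 26)/2)/(-26/9) = (-26 + √(-29)/2)*(-9/26) = (-26 + (I*√29)/2)*(-9/26) = (-26 + I*√29/2)*(-9/26) = 9 - 9*I*√29/52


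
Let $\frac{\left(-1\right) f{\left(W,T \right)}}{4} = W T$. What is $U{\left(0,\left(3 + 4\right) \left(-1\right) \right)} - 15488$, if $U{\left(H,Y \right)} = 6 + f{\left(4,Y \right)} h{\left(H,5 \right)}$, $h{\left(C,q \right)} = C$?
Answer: $-15482$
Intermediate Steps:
$f{\left(W,T \right)} = - 4 T W$ ($f{\left(W,T \right)} = - 4 W T = - 4 T W$)
$U{\left(H,Y \right)} = 6 - 16 H Y$ ($U{\left(H,Y \right)} = 6 + \left(-4\right) Y 4 H = 6 + - 16 Y H = 6 - 16 H Y$)
$U{\left(0,\left(3 + 4\right) \left(-1\right) \right)} - 15488 = \left(6 - 0 \left(3 + 4\right) \left(-1\right)\right) - 15488 = \left(6 - 0 \cdot 7 \left(-1\right)\right) - 15488 = \left(6 - 0 \left(-7\right)\right) - 15488 = \left(6 + 0\right) - 15488 = 6 - 15488 = -15482$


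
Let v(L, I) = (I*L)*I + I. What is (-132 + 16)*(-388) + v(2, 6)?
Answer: 45086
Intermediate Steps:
v(L, I) = I + L*I² (v(L, I) = L*I² + I = I + L*I²)
(-132 + 16)*(-388) + v(2, 6) = (-132 + 16)*(-388) + 6*(1 + 6*2) = -116*(-388) + 6*(1 + 12) = 45008 + 6*13 = 45008 + 78 = 45086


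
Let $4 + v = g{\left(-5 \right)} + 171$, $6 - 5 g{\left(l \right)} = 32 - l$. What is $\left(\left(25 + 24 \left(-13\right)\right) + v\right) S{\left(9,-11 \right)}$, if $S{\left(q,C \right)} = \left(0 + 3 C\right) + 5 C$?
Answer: $\frac{55528}{5} \approx 11106.0$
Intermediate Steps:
$g{\left(l \right)} = - \frac{26}{5} + \frac{l}{5}$ ($g{\left(l \right)} = \frac{6}{5} - \frac{32 - l}{5} = \frac{6}{5} + \left(- \frac{32}{5} + \frac{l}{5}\right) = - \frac{26}{5} + \frac{l}{5}$)
$v = \frac{804}{5}$ ($v = -4 + \left(\left(- \frac{26}{5} + \frac{1}{5} \left(-5\right)\right) + 171\right) = -4 + \left(\left(- \frac{26}{5} - 1\right) + 171\right) = -4 + \left(- \frac{31}{5} + 171\right) = -4 + \frac{824}{5} = \frac{804}{5} \approx 160.8$)
$S{\left(q,C \right)} = 8 C$ ($S{\left(q,C \right)} = 3 C + 5 C = 8 C$)
$\left(\left(25 + 24 \left(-13\right)\right) + v\right) S{\left(9,-11 \right)} = \left(\left(25 + 24 \left(-13\right)\right) + \frac{804}{5}\right) 8 \left(-11\right) = \left(\left(25 - 312\right) + \frac{804}{5}\right) \left(-88\right) = \left(-287 + \frac{804}{5}\right) \left(-88\right) = \left(- \frac{631}{5}\right) \left(-88\right) = \frac{55528}{5}$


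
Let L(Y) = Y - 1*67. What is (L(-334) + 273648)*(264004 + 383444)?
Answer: 176913223656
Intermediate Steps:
L(Y) = -67 + Y (L(Y) = Y - 67 = -67 + Y)
(L(-334) + 273648)*(264004 + 383444) = ((-67 - 334) + 273648)*(264004 + 383444) = (-401 + 273648)*647448 = 273247*647448 = 176913223656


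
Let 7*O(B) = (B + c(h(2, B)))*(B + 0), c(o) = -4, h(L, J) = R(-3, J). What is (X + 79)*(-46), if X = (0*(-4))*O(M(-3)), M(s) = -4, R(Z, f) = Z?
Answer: -3634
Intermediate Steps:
h(L, J) = -3
O(B) = B*(-4 + B)/7 (O(B) = ((B - 4)*(B + 0))/7 = ((-4 + B)*B)/7 = (B*(-4 + B))/7 = B*(-4 + B)/7)
X = 0 (X = (0*(-4))*((⅐)*(-4)*(-4 - 4)) = 0*((⅐)*(-4)*(-8)) = 0*(32/7) = 0)
(X + 79)*(-46) = (0 + 79)*(-46) = 79*(-46) = -3634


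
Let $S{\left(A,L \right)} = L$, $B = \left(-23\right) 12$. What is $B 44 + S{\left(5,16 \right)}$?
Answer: $-12128$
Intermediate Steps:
$B = -276$
$B 44 + S{\left(5,16 \right)} = \left(-276\right) 44 + 16 = -12144 + 16 = -12128$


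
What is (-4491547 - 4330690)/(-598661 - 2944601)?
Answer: 8822237/3543262 ≈ 2.4899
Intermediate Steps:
(-4491547 - 4330690)/(-598661 - 2944601) = -8822237/(-3543262) = -8822237*(-1/3543262) = 8822237/3543262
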